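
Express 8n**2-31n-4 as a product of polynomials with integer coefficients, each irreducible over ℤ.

(8n+1)(n-4)

Need a pair with product 8·(-4) = -32 and sum -31: that's -32 and 1.
Split the middle term: 8n**2-32n + n-4 = 8n(n-4) + (n-4).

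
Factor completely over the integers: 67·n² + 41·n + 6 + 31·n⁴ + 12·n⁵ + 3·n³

(3·n + 1)·(4·n + 1)·(n + 3)·(n² - n + 2)

Among the possible rational roots, n = -1/3 is a root, giving the factor (3·n + 1) and quotient 4·n⁴ + 9·n³ - 2·n² + 23·n + 6.
Next, n = -1/4 is a root, so (4·n + 1) is a factor; dividing leaves n³ + 2·n² - n + 6.
Then n = -3 is a root, so (n + 3) is a factor; dividing leaves n² - n + 2.
The quadratic n² - n + 2 has discriminant -7 < 0 and is irreducible over ℤ.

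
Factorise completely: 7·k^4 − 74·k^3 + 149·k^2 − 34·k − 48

(7·k + 3)·(k − 1)·(k − 2)·(k − 8)

Among the possible rational roots, k = 8 is a root, so (k − 8) divides it; the quotient is 7·k^3 − 18·k^2 + 5·k + 6.
Then k = 2 is a root, so (k − 2) divides it; the quotient is 7·k^2 − 4·k − 3.
The remaining quadratic factors as (k − 1)(7·k + 3).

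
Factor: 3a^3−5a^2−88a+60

Trying the rational-root candidates, a = 6 is a root, giving the factor (a−6) and quotient 3a^2+13a−10.
The remaining quadratic factors as (a+5)(3a−2).

(3a−2)(a+5)(a−6)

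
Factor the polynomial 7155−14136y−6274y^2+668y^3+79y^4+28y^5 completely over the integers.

(4y+9)(7y−3)(y−5)(y^2+6y+53)

By the rational root theorem, y = 5 is a root, giving the factor (y−5) and quotient 28y^4+219y^3+1763y^2+2541y−1431.
Then y = 3/7 is a root, giving the factor (7y−3) and quotient 4y^3+33y^2+266y+477.
Continuing, y = −9/4 is a root, so (4y+9) divides it; the quotient is y^2+6y+53.
The quadratic y^2+6y+53 has discriminant −176 < 0 and is irreducible over ℤ.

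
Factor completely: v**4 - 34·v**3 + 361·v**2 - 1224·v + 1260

Among the possible rational roots, v = 2 is a root, so (v - 2) divides it; the quotient is v**3 - 32·v**2 + 297·v - 630.
Then v = 3 is a root, so (v - 3) divides it; the quotient is v**2 - 29·v + 210.
The remaining quadratic factors as (v - 14)(v - 15).

(v - 14)·(v - 15)·(v - 2)·(v - 3)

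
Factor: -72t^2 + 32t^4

8t^2(2t + 3)(2t - 3)

Factor out 8t^2, leaving 4t^2 - 9, which is a difference of two squares.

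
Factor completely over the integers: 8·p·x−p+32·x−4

(8·x−1)·(p+4)

Group as (8·p·x−p) + (32·x−4) = p·(8·x−1) + 4·(8·x−1).
Both groups share the factor (8·x−1).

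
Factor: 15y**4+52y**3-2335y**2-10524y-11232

(3y+8)(5y+9)(y+12)(y-13)

By the rational root theorem, y = 13 is a root, so (y-13) is a factor; dividing leaves 15y**3+247y**2+876y+864.
Continuing, y = -8/3 is a root, giving the factor (3y+8) and quotient 5y**2+69y+108.
The remaining quadratic factors as (y+12)(5y+9).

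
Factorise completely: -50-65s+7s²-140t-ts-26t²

Group: -2t(13t+7s+5) + (s-10)(13t+7s+5); both groups contain (13t+7s+5).

-(2t-s+10)(13t+7s+5)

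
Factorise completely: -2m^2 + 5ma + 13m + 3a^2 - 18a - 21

-(m - 3a - 3)(2m + a - 7)

Group: -2m(m - 3a - 3) + (-a + 7)(m - 3a - 3); both groups contain (m - 3a - 3).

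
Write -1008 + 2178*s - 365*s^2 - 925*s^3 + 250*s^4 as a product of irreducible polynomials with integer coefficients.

Among the possible rational roots, s = -8/5 is a root, giving the factor (5*s + 8) and quotient 50*s^3 - 265*s^2 + 351*s - 126.
Continuing, s = 3/5 is a root, so (5*s - 3) is a factor; dividing leaves 10*s^2 - 47*s + 42.
The remaining quadratic factors as (5*s - 6)(2*s - 7).

(2*s - 7)*(5*s + 8)*(5*s - 3)*(5*s - 6)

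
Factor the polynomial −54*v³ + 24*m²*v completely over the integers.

Every term has a factor of 6*v. Then 4*m² − 9*v² = (2*m)² − (3*v)².

6*v*(2*m + 3*v)*(2*m − 3*v)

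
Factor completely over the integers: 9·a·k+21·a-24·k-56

Group as (9·a·k+21·a) + (-24·k-56) = 3·a·(3·k+7) - 8·(3·k+7).
Both groups share the factor (3·k+7).

(3·a-8)·(3·k+7)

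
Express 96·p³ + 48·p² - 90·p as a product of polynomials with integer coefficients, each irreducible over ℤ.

6·p·(4·p + 5)·(4·p - 3)

Pull out the common factor 6·p, then factor the remaining trinomial.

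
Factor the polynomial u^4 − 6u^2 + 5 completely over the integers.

(u + 1)(u − 1)(u^2 − 5)

Substitute w = u^2 to get a quadratic in w, then factor.
u^2 − 1 is a difference of squares.
u^2 − 5 is irreducible over ℤ (5 is not a perfect square).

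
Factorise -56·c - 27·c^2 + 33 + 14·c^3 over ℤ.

Testing divisors of the constant over divisors of the leading coefficient, c = 1/2 is a root, so (2·c - 1) divides it; the quotient is 7·c^2 - 10·c - 33.
The remaining quadratic factors as (c - 3)(7·c + 11).

(2·c - 1)·(7·c + 11)·(c - 3)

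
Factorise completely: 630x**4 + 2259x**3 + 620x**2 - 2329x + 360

Among the possible rational roots, x = 1/6 is a root, so (6x - 1) divides it; the quotient is 105x**3 + 394x**2 + 169x - 360.
Continuing, x = -9/5 is a root, giving the factor (5x + 9) and quotient 21x**2 + 41x - 40.
The remaining quadratic factors as (7x - 5)(3x + 8).

(3x + 8)(5x + 9)(6x - 1)(7x - 5)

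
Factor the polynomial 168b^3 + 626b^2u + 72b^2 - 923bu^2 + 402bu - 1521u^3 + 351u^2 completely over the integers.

(12b + 13u)(2b + 9u)(7b - 13u + 3)

Group: 12b(14b^2 + 37bu + 6b - 117u^2 + 27u) + 13u(14b^2 + 37bu + 6b - 117u^2 + 27u); both groups contain (14b^2 + 37bu + 6b - 117u^2 + 27u), so (12b + 13u) is a factor with cofactor 14b^2 + 37bu + 6b - 117u^2 + 27u.
The cofactor groups again: 14b^2 + 37bu + 6b - 117u^2 + 27u = 2b(7b - 13u + 3) + 9u(7b - 13u + 3); both groups contain (7b - 13u + 3), giving (2b + 9u)(7b - 13u + 3).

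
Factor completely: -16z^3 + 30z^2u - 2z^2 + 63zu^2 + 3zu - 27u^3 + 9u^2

Group: 8z(-2z^2 + 3zu + 9u^2) + (-3u + 1)(-2z^2 + 3zu + 9u^2); both groups contain (-2z^2 + 3zu + 9u^2), so (8z - 3u + 1) is a factor with cofactor -2z^2 + 3zu + 9u^2.
The cofactor groups again: -2z^2 + 3zu + 9u^2 = -2z(z - 3u) - 3u(z - 3u); both groups contain (z - 3u), giving -(2z + 3u)(z - 3u).

-(8z - 3u + 1)(z - 3u)(2z + 3u)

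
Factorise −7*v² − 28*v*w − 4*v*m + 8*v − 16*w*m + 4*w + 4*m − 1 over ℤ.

Group: −v*(7*v + 4*m − 1) + (−4*w + 1)*(7*v + 4*m − 1); both groups contain (7*v + 4*m − 1).

−(7*v + 4*m − 1)*(v + 4*w − 1)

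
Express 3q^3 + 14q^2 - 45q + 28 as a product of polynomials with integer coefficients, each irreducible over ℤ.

Testing divisors of the constant over divisors of the leading coefficient, q = -7 is a root, so (q + 7) is a factor; dividing leaves 3q^2 - 7q + 4.
The remaining quadratic factors as (3q - 4)(q - 1).

(3q - 4)(q + 7)(q - 1)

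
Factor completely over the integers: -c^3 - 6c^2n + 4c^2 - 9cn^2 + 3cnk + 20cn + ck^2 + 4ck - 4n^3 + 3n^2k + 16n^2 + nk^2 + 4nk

Group: c(-c^2 - 5cn - ck - 4n^2 - nk) + (n - k - 4)(-c^2 - 5cn - ck - 4n^2 - nk); both groups contain (-c^2 - 5cn - ck - 4n^2 - nk), so (c + n - k - 4) is a factor with cofactor -c^2 - 5cn - ck - 4n^2 - nk.
The cofactor groups again: -c^2 - 5cn - ck - 4n^2 - nk = -c(c + n) + (-4n - k)(c + n); both groups contain (c + n), giving -(c + 4n + k)(c + n).

-(c + 4n + k)(c + n)(c + n - k - 4)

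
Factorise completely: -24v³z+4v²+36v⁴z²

4v²(3vz-1)²

Pull out the common factor 4v², leaving 9v²z²-6vz+1.
Recognize a perfect-square trinomial with the parts 1 and 3vz.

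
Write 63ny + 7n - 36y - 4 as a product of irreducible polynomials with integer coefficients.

Group as (63ny + 7n) + (-36y - 4) = 7n(9y + 1) - 4(9y + 1).
Both groups share the factor (9y + 1).

(7n - 4)(9y + 1)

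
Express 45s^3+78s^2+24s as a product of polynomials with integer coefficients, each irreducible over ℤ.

Pull out the common factor 3s, then factor the remaining trinomial.

3s(3s+4)(5s+2)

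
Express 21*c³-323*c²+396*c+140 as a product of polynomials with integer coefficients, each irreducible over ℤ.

(3*c-5)*(7*c+2)*(c-14)

Among the possible rational roots, c = 14 is a root, so (c-14) is a factor; dividing leaves 21*c²-29*c-10.
The remaining quadratic factors as (7*c+2)(3*c-5).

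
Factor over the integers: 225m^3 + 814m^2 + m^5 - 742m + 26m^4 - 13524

Testing divisors of the constant over divisors of the leading coefficient, m = -7 is a root, so (m + 7) divides it; the quotient is m^4 + 19m^3 + 92m^2 + 170m - 1932.
Next, m = 3 is a root, so (m - 3) divides it; the quotient is m^3 + 22m^2 + 158m + 644.
Then m = -14 is a root, so (m + 14) is a factor; dividing leaves m^2 + 8m + 46.
The quadratic m^2 + 8m + 46 has discriminant -120 < 0 and is irreducible over ℤ.

(m + 14)(m + 7)(m - 3)(m^2 + 8m + 46)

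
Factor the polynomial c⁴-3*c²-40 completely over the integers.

Substitute u = c² to get a quadratic in u, then factor.
c²+5 is irreducible over ℤ (always positive, so no real roots).
c²-8 is irreducible over ℤ (8 is not a perfect square).

(c²+5)*(c²-8)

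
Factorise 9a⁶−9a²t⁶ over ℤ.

9a²(a²+t³)(a²−t³)

Pull out the common factor 9a², leaving a⁴−t⁶.
Recognize a difference of squares with the parts a² and t³.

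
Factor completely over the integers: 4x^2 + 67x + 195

Need a pair with product 4·195 = 780 and sum 67: that's 15 and 52.
Split the middle term: 4x^2 + 15x + 52x + 195 = x(4x + 15) + 13(4x + 15).

(4x + 15)(x + 13)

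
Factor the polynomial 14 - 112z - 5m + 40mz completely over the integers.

(5m - 14)(8z - 1)

Group as (40mz - 5m) + (-112z + 14) = 5m(8z - 1) - 14(8z - 1).
Both groups share the factor (8z - 1).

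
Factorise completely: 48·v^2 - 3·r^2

Every term has a factor of 3. Then 16·v^2 - r^2 = (4·v)² − (r)².

3·(4·v - r)·(4·v + r)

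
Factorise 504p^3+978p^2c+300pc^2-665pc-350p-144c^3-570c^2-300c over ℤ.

Group: 7p(72p^2+78pc-24c^2-95c-50) + 6c(72p^2+78pc-24c^2-95c-50); both groups contain (72p^2+78pc-24c^2-95c-50), so (7p+6c) is a factor with cofactor 72p^2+78pc-24c^2-95c-50.
The cofactor groups again: 72p^2+78pc-24c^2-95c-50 = 12p(6p+8c+5) + (-3c-10)(6p+8c+5); both groups contain (6p+8c+5), giving (12p-3c-10)(6p+8c+5).

(12p-3c-10)(7p+6c)(6p+8c+5)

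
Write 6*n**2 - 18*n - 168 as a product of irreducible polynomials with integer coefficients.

6*(n + 4)*(n - 7)

Pull out the common factor 6, then factor the remaining trinomial.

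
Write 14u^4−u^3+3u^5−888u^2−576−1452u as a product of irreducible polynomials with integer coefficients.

(3u+2)(u+1)(u−6)(u^2+9u+48)

Testing divisors of the constant over divisors of the leading coefficient, u = −1 is a root, so (u+1) divides it; the quotient is 3u^4+11u^3−12u^2−876u−576.
Then u = −2/3 is a root, so (3u+2) divides it; the quotient is u^3+3u^2−6u−288.
Next, u = 6 is a root, so (u−6) is a factor; dividing leaves u^2+9u+48.
The quadratic u^2+9u+48 has discriminant −111 < 0 and is irreducible over ℤ.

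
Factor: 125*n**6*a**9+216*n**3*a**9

a**9*n**3*(5*n+6)*(25*n**2−30*n+36)

Pull out the common factor n**3*a**9, leaving 125*n**3+216.
Recognize a sum of cubes with the parts 6 and 5*n.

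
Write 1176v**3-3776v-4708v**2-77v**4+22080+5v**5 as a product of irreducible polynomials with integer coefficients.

By the rational root theorem, v = 12/5 is a root, so (5v-12) is a factor; dividing leaves v**4-13v**3+204v**2-452v-1840.
Next, v = -2 is a root, so (v+2) is a factor; dividing leaves v**3-15v**2+234v-920.
Continuing, v = 5 is a root, giving the factor (v-5) and quotient v**2-10v+184.
The quadratic v**2-10v+184 has discriminant -636 < 0 and is irreducible over ℤ.

(5v-12)(v+2)(v-5)(v**2-10v+184)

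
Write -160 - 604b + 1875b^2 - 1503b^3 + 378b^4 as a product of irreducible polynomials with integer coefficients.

Testing divisors of the constant over divisors of the leading coefficient, b = 5/3 is a root, so (3b - 5) divides it; the quotient is 126b^3 - 291b^2 + 140b + 32.
Continuing, b = 4/3 is a root, so (3b - 4) divides it; the quotient is 42b^2 - 41b - 8.
The remaining quadratic factors as (7b - 8)(6b + 1).

(3b - 4)(3b - 5)(6b + 1)(7b - 8)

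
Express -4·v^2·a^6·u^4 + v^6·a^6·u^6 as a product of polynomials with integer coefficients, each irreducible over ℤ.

Factor out v^2·a^6·u^4 first: what remains is v^4·u^2 - 4.
Recognize a difference of squares with the parts v^2·u and 2.

a^6·u^4·v^2·(v^2·u + 2)·(v^2·u - 2)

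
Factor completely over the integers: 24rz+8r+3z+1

Group as (24rz+8r) + (3z+1) = 8r(3z+1) + (3z+1).
Both groups share the factor (3z+1).

(3z+1)(8r+1)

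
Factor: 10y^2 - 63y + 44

(2y - 11)(5y - 4)

Need a pair with product 10·44 = 440 and sum -63: that's -55 and -8.
Split the middle term: 10y^2 - 55y - 8y + 44 = 5y(2y - 11) - 4(2y - 11).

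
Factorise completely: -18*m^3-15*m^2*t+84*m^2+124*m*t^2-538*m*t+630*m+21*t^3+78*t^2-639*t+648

Group: 3*m*(-6*m^2-19*m*t+46*m-3*t^2-15*t+72) + (-7*t+9)*(-6*m^2-19*m*t+46*m-3*t^2-15*t+72); both groups contain (-6*m^2-19*m*t+46*m-3*t^2-15*t+72), so (3*m-7*t+9) is a factor with cofactor -6*m^2-19*m*t+46*m-3*t^2-15*t+72.
The cofactor groups again: -6*m^2-19*m*t+46*m-3*t^2-15*t+72 = -6*m*(m+3*t-9) + (-t-8)*(m+3*t-9); both groups contain (m+3*t-9), giving -(6*m+t+8)*(m+3*t-9).

-(3*m-7*t+9)*(6*m+t+8)*(m+3*t-9)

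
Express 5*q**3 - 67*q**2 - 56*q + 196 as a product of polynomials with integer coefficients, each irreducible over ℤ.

(5*q - 7)*(q + 2)*(q - 14)

Trying the rational-root candidates, q = -2 is a root, so (q + 2) is a factor; dividing leaves 5*q**2 - 77*q + 98.
The remaining quadratic factors as (q - 14)(5*q - 7).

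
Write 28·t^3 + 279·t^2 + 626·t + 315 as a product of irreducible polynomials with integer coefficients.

(4·t + 9)·(7·t + 5)·(t + 7)

Trying the rational-root candidates, t = -5/7 is a root, so (7·t + 5) is a factor; dividing leaves 4·t^2 + 37·t + 63.
The remaining quadratic factors as (4·t + 9)(t + 7).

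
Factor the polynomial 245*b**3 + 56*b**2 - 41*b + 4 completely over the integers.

Among the possible rational roots, b = 1/5 is a root, so (5*b - 1) is a factor; dividing leaves 49*b**2 + 21*b - 4.
The remaining quadratic factors as (7*b - 1)(7*b + 4).

(5*b - 1)*(7*b + 4)*(7*b - 1)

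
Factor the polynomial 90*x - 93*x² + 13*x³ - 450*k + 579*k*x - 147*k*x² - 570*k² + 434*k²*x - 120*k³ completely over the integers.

Group: 5*k*(-24*k² + 82*k*x - 114*k - 13*x² + 93*x - 90) - x*(-24*k² + 82*k*x - 114*k - 13*x² + 93*x - 90); both groups contain (-24*k² + 82*k*x - 114*k - 13*x² + 93*x - 90), so (5*k - x) is a factor with cofactor -24*k² + 82*k*x - 114*k - 13*x² + 93*x - 90.
The cofactor groups again: -24*k² + 82*k*x - 114*k - 13*x² + 93*x - 90 = -4*k*(6*k - x + 6) + (13*x - 15)*(6*k - x + 6); both groups contain (6*k - x + 6), giving -(4*k - 13*x + 15)*(6*k - x + 6).

-(4*k - 13*x + 15)*(5*k - x)*(6*k - x + 6)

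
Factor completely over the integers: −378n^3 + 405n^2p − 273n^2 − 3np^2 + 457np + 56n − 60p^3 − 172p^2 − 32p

Group: 6n(−63n^2 + 15np − 56n + 12p^2 + 32p) + (−5p − 1)(−63n^2 + 15np − 56n + 12p^2 + 32p); both groups contain (−63n^2 + 15np − 56n + 12p^2 + 32p), so (6n − 5p − 1) is a factor with cofactor −63n^2 + 15np − 56n + 12p^2 + 32p.
The cofactor groups again: −63n^2 + 15np − 56n + 12p^2 + 32p = −9n(7n − 4p) + (−3p − 8)(7n − 4p); both groups contain (7n − 4p), giving −(9n + 3p + 8)(7n − 4p).

−(6n − 5p − 1)(7n − 4p)(9n + 3p + 8)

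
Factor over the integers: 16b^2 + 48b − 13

Need a pair with product 16·(−13) = −208 and sum 48: that's 52 and −4.
Split the middle term: 16b^2 + 52b − 4b − 13 = 4b(4b + 13) − (4b + 13).

(4b + 13)(4b − 1)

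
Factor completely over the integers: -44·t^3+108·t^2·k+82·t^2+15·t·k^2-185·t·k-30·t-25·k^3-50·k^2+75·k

Group: 11·t·(-4·t^2+8·t·k+2·t+5·k^2-5·k) + (-5·k-15)·(-4·t^2+8·t·k+2·t+5·k^2-5·k); both groups contain (-4·t^2+8·t·k+2·t+5·k^2-5·k), so (11·t-5·k-15) is a factor with cofactor -4·t^2+8·t·k+2·t+5·k^2-5·k.
The cofactor groups again: -4·t^2+8·t·k+2·t+5·k^2-5·k = -2·t·(2·t-5·k) + (-k+1)·(2·t-5·k); both groups contain (2·t-5·k), giving -(2·t+k-1)·(2·t-5·k).

-(11·t-5·k-15)·(2·t-5·k)·(2·t+k-1)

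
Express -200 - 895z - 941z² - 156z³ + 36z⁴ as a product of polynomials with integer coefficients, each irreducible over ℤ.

Among the possible rational roots, z = -1/3 is a root, giving the factor (3z + 1) and quotient 12z³ - 56z² - 295z - 200.
Continuing, z = 8 is a root, so (z - 8) is a factor; dividing leaves 12z² + 40z + 25.
The remaining quadratic factors as (6z + 5)(2z + 5).

(2z + 5)(3z + 1)(6z + 5)(z - 8)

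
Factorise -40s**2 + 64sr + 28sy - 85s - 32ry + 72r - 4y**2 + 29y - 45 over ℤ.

-(5s - 8r - y + 5)(8s - 4y + 9)

Group: -5s(8s - 4y + 9) + (8r + y - 5)(8s - 4y + 9); both groups contain (8s - 4y + 9).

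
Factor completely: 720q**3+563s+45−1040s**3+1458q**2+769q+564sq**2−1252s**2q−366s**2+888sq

Group: 13s(−80s**2−4sq−22s+48q**2+94q+45) + (15q+1)(−80s**2−4sq−22s+48q**2+94q+45); both groups contain (−80s**2−4sq−22s+48q**2+94q+45), so (13s+15q+1) is a factor with cofactor −80s**2−4sq−22s+48q**2+94q+45.
The cofactor groups again: −80s**2−4sq−22s+48q**2+94q+45 = −10s(8s−6q−5) + (−8q−9)(8s−6q−5); both groups contain (8s−6q−5), giving −(10s+8q+9)(8s−6q−5).

−(8s−6q−5)(13s+15q+1)(10s+8q+9)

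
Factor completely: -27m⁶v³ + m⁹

m⁶(m - 3v)(m² + 3mv + 9v²)

Every term has a factor of m⁶; factoring it out leaves m³ - 27v³.
Recognize a difference of cubes with the parts m and 3v.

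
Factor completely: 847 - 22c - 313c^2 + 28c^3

(4c - 7)(7c + 11)(c - 11)

Testing divisors of the constant over divisors of the leading coefficient, c = 11 is a root, giving the factor (c - 11) and quotient 28c^2 - 5c - 77.
The remaining quadratic factors as (7c + 11)(4c - 7).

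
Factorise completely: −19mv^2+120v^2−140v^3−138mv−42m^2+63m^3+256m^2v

Group: 7m(9m^2+43mv−6m+28v^2−24v) − 5v(9m^2+43mv−6m+28v^2−24v); both groups contain (9m^2+43mv−6m+28v^2−24v), so (7m−5v) is a factor with cofactor 9m^2+43mv−6m+28v^2−24v.
The cofactor groups again: 9m^2+43mv−6m+28v^2−24v = m(9m+7v−6) + 4v(9m+7v−6); both groups contain (9m+7v−6), giving (m+4v)(9m+7v−6).

(7m−5v)(9m+7v−6)(m+4v)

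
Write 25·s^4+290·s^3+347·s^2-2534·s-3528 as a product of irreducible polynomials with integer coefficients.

(5·s+7)·(5·s-14)·(s+4)·(s+9)

Testing divisors of the constant over divisors of the leading coefficient, s = 14/5 is a root, so (5·s-14) is a factor; dividing leaves 5·s^3+72·s^2+271·s+252.
Then s = -7/5 is a root, so (5·s+7) is a factor; dividing leaves s^2+13·s+36.
The remaining quadratic factors as (s+4)(s+9).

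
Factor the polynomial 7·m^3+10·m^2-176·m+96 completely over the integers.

(7·m-4)·(m+6)·(m-4)

Trying the rational-root candidates, m = -6 is a root, so (m+6) is a factor; dividing leaves 7·m^2-32·m+16.
The remaining quadratic factors as (7·m-4)(m-4).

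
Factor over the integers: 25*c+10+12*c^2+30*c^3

(5*c+2)*(6*c^2+5)

Group as (30*c^3+25*c) + (12*c^2+10) = 5*c*(6*c^2+5) + 2*(6*c^2+5).
Both groups share the factor (6*c^2+5).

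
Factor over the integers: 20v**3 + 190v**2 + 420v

Pull out the common factor 10v, then factor the remaining trinomial.

10v(2v + 7)(v + 6)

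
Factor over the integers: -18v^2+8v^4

2v^2(2v+3)(2v-3)

Every term has a factor of 2v^2. Then 4v^2-9 = (2v)² − (3)².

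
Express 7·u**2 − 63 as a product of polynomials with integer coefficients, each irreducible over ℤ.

7·(u + 3)·(u − 3)

Pull out the common factor 7; u**2 − 9 is a difference of squares.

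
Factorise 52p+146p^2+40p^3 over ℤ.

Pull out the common factor 2p, then factor the remaining trinomial.

2p(4p+13)(5p+2)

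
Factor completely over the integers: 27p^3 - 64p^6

Factor out p^3 first: what remains is -64p^3 + 27.
Recognize a difference of cubes with the parts 3 and 4p.

-p^3(4p - 3)(16p^2 + 12p + 9)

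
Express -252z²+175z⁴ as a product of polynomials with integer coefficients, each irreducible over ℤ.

7z²(5z+6)(5z-6)

Every term has a factor of 7z². Then 25z²-36 = (5z)² − (6)².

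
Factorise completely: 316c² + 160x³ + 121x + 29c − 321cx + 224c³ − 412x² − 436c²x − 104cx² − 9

Group: 8c(28c² − 72cx + 43c + 32x² − 76x + 9) + (5x − 1)(28c² − 72cx + 43c + 32x² − 76x + 9); both groups contain (28c² − 72cx + 43c + 32x² − 76x + 9), so (8c + 5x − 1) is a factor with cofactor 28c² − 72cx + 43c + 32x² − 76x + 9.
The cofactor groups again: 28c² − 72cx + 43c + 32x² − 76x + 9 = 7c(4c − 8x + 1) + (−4x + 9)(4c − 8x + 1); both groups contain (4c − 8x + 1), giving (7c − 4x + 9)(4c − 8x + 1).

(4c − 8x + 1)(7c − 4x + 9)(8c + 5x − 1)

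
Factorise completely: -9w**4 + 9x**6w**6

9w**4(x**3w + 1)(x**3w - 1)

Pull out the common factor 9w**4, leaving x**6w**2 - 1.
Recognize a difference of squares with the parts x**3w and 1.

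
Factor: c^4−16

(c)⁴ − (2)⁴ = ((c)² − (2)²)((c)² + (2)²); the first factor splits again, the second (c^2+4) is irreducible.

(c+2)·(c−2)·(c^2+4)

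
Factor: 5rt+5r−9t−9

Group as (5rt+5r) + (−9t−9) = 5r(t+1) − 9(t+1).
Both groups share the factor (t+1).

(5r−9)(t+1)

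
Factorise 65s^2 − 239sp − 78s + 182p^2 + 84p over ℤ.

Group: 13s(5s − 13p − 6) − 14p(5s − 13p − 6); both groups contain (5s − 13p − 6).

(5s − 13p − 6)(13s − 14p)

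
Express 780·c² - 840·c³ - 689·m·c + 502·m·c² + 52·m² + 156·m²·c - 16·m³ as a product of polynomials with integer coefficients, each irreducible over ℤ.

Group: m·(-16·m² - 36·m·c + 52·m + 70·c² - 65·c) - 12·c·(-16·m² - 36·m·c + 52·m + 70·c² - 65·c); both groups contain (-16·m² - 36·m·c + 52·m + 70·c² - 65·c), so (m - 12·c) is a factor with cofactor -16·m² - 36·m·c + 52·m + 70·c² - 65·c.
The cofactor groups again: -16·m² - 36·m·c + 52·m + 70·c² - 65·c = -4·m·(4·m + 14·c - 13) + 5·c·(4·m + 14·c - 13); both groups contain (4·m + 14·c - 13), giving -(4·m - 5·c)·(4·m + 14·c - 13).

-(m - 12·c)·(4·m - 5·c)·(4·m + 14·c - 13)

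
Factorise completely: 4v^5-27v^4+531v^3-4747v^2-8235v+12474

Testing divisors of the constant over divisors of the leading coefficient, v = 9 is a root, so (v-9) is a factor; dividing leaves 4v^4+9v^3+612v^2+761v-1386.
Then v = -9/4 is a root, so (4v+9) divides it; the quotient is v^3+153v-154.
Continuing, v = 1 is a root, so (v-1) divides it; the quotient is v^2+v+154.
The quadratic v^2+v+154 has discriminant -615 < 0 and is irreducible over ℤ.

(4v+9)(v-1)(v-9)(v^2+v+154)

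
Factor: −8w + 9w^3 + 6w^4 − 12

(2w + 3)(3w^3 − 4)

Group as (6w^4 − 8w) + (9w^3 − 12) = 2w(3w^3 − 4) + 3(3w^3 − 4).
Both groups share the factor (3w^3 − 4).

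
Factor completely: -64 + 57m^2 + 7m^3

(7m + 8)(m + 8)(m - 1)

Among the possible rational roots, m = -8 is a root, giving the factor (m + 8) and quotient 7m^2 + m - 8.
The remaining quadratic factors as (m - 1)(7m + 8).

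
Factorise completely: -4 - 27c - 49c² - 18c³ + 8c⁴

By the rational root theorem, c = 4 is a root, giving the factor (c - 4) and quotient 8c³ + 14c² + 7c + 1.
Next, c = -1/2 is a root, so (2c + 1) divides it; the quotient is 4c² + 5c + 1.
The remaining quadratic factors as (c + 1)(4c + 1).

(2c + 1)(4c + 1)(c + 1)(c - 4)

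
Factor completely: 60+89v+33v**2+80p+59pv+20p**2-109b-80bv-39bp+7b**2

Group: 7b(b-5p-11v-15) + (-4p-3v-4)(b-5p-11v-15); both groups contain (b-5p-11v-15).

(7b-4p-3v-4)(b-5p-11v-15)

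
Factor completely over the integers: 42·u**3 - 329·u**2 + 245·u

7·u·(6·u - 5)·(u - 7)

Pull out the common factor 7·u, then factor the remaining trinomial.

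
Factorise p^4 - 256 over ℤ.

(p)⁴ − (4)⁴ = ((p)² − (4)²)((p)² + (4)²); the first factor splits again, the second (p^2 + 16) is irreducible.

(p + 4)·(p - 4)·(p^2 + 16)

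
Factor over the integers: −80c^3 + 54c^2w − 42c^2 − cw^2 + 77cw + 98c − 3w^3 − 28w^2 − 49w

−(2c − w)(5c + w + 7)(8c − 3w − 7)

Group: 5c(−16c^2 + 14cw + 14c − 3w^2 − 7w) + (w + 7)(−16c^2 + 14cw + 14c − 3w^2 − 7w); both groups contain (−16c^2 + 14cw + 14c − 3w^2 − 7w), so (5c + w + 7) is a factor with cofactor −16c^2 + 14cw + 14c − 3w^2 − 7w.
The cofactor groups again: −16c^2 + 14cw + 14c − 3w^2 − 7w = −8c(2c − w) + (3w + 7)(2c − w); both groups contain (2c − w), giving −(8c − 3w − 7)(2c − w).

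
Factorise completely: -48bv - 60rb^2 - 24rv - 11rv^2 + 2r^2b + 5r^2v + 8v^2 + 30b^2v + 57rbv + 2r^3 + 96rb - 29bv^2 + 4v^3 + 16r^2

(r - 5b + 4v + 8)(2r - v)(r + 6b - v)

Group: r(2r^2 + 12rb - 3rv - 6bv + v^2) + (-5b + 4v + 8)(2r^2 + 12rb - 3rv - 6bv + v^2); both groups contain (2r^2 + 12rb - 3rv - 6bv + v^2), so (r - 5b + 4v + 8) is a factor with cofactor 2r^2 + 12rb - 3rv - 6bv + v^2.
The cofactor groups again: 2r^2 + 12rb - 3rv - 6bv + v^2 = 2r(r + 6b - v) - v(r + 6b - v); both groups contain (r + 6b - v), giving (2r - v)(r + 6b - v).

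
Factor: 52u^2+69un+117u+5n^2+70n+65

Group: 4u(13u+n+13) + (5n+5)(13u+n+13); both groups contain (13u+n+13).

(4u+5n+5)(13u+n+13)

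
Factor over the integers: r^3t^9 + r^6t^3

r^3t^3(r + t^2)(r^2 − rt^2 + t^4)

Pull out the common factor r^3t^3, leaving r^3 + t^6.
Recognize a sum of cubes with the parts t^2 and r.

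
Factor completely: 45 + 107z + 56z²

(7z + 9)(8z + 5)

Need a pair with product 56·45 = 2520 and sum 107: that's 72 and 35.
Split the middle term: 56z² + 72z + 35z + 45 = 8z(7z + 9) + 5(7z + 9).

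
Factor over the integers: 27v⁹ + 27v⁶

27v⁶(v + 1)(v² − v + 1)

Factor out 27v⁶ first: what remains is v³ + 1.
Recognize a sum of cubes with the parts 1 and v.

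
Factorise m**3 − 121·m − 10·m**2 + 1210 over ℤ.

(m + 11)·(m − 10)·(m − 11)

Testing divisors of the constant over divisors of the leading coefficient, m = 11 is a root, giving the factor (m − 11) and quotient m**2 + m − 110.
The remaining quadratic factors as (m + 11)(m − 10).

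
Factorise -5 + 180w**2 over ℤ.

Factor out 5, leaving 36w**2 - 1, which is a difference of two squares.

5(6w + 1)(6w - 1)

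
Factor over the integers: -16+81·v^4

Write as (9·v^2)² − (4)², then factor 9·v^2-4 once more.

(3·v+2)·(3·v-2)·(9·v^2+4)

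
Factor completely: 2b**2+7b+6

Need a pair with product 2·6 = 12 and sum 7: that's 4 and 3.
Split the middle term: 2b**2+4b + 3b+6 = 2b(b+2) + 3(b+2).

(2b+3)(b+2)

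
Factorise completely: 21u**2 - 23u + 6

Need a pair with product 21·6 = 126 and sum -23: that's -9 and -14.
Split the middle term: 21u**2 - 9u - 14u + 6 = 3u(7u - 3) - 2(7u - 3).

(3u - 2)(7u - 3)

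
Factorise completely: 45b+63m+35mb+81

Group as (35mb+63m) + (45b+81) = 7m(5b+9) + 9(5b+9).
Both groups share the factor (5b+9).

(5b+9)(7m+9)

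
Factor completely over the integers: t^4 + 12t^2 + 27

(t^2 + 3)(t^2 + 9)

Substitute u = t^2 to get a quadratic in u, then factor.
t^2 + 9 is irreducible over ℤ (sum of squares).
t^2 + 3 is irreducible over ℤ (always positive, so no real roots).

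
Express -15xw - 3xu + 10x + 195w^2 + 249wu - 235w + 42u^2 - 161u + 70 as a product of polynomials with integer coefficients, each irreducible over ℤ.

-(x - 13w - 14u + 7)(15w + 3u - 10)

Group: -x(15w + 3u - 10) + (13w + 14u - 7)(15w + 3u - 10); both groups contain (15w + 3u - 10).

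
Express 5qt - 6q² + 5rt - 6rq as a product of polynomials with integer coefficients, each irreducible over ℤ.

Group: -6q(r + q) + 5t(r + q); both groups contain (r + q).

-(6q - 5t)(r + q)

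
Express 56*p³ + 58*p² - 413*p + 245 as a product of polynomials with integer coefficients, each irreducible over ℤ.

(2*p + 7)*(4*p - 7)*(7*p - 5)

Testing divisors of the constant over divisors of the leading coefficient, p = 7/4 is a root, giving the factor (4*p - 7) and quotient 14*p² + 39*p - 35.
The remaining quadratic factors as (7*p - 5)(2*p + 7).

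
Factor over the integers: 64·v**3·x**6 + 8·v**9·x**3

Factor out 8·v**3·x**3 first: what remains is v**6 + 8·x**3.
Recognize a sum of cubes with the parts v**2 and 2·x.

8·v**3·x**3·(v**2 + 2·x)·(v**4 - 2·v**2·x + 4·x**2)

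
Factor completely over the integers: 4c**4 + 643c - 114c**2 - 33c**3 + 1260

Testing divisors of the constant over divisors of the leading coefficient, c = 9 is a root, giving the factor (c - 9) and quotient 4c**3 + 3c**2 - 87c - 140.
Then c = 5 is a root, so (c - 5) divides it; the quotient is 4c**2 + 23c + 28.
The remaining quadratic factors as (4c + 7)(c + 4).

(4c + 7)(c + 4)(c - 5)(c - 9)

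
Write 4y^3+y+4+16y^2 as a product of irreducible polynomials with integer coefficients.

Group as (4y^3+y) + (16y^2+4) = y(4y^2+1) + 4(4y^2+1).
Both groups share the factor (4y^2+1).

(y+4)(4y^2+1)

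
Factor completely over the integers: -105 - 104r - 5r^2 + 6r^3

(6r + 7)(r + 3)(r - 5)

Testing divisors of the constant over divisors of the leading coefficient, r = -7/6 is a root, so (6r + 7) divides it; the quotient is r^2 - 2r - 15.
The remaining quadratic factors as (r + 3)(r - 5).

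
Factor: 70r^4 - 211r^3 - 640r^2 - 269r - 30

(2r + 3)(5r + 1)(7r + 2)(r - 5)

Testing divisors of the constant over divisors of the leading coefficient, r = -3/2 is a root, giving the factor (2r + 3) and quotient 35r^3 - 158r^2 - 83r - 10.
Next, r = -1/5 is a root, giving the factor (5r + 1) and quotient 7r^2 - 33r - 10.
The remaining quadratic factors as (7r + 2)(r - 5).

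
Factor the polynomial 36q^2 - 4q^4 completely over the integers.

Pull out the common factor 4q^2, leaving -q^2 + 9.
Recognize a difference of squares with the parts 3 and q.

-4q^2(q + 3)(q - 3)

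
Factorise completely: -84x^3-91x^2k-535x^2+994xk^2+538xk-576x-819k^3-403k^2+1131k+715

-(7x-7k-5)(4x-9k+11)(3x+13k+13)

Group: 7x(-12x^2-25xk-85x+117k^2-26k-143) + (-7k-5)(-12x^2-25xk-85x+117k^2-26k-143); both groups contain (-12x^2-25xk-85x+117k^2-26k-143), so (7x-7k-5) is a factor with cofactor -12x^2-25xk-85x+117k^2-26k-143.
The cofactor groups again: -12x^2-25xk-85x+117k^2-26k-143 = -4x(3x+13k+13) + (9k-11)(3x+13k+13); both groups contain (3x+13k+13), giving -(4x-9k+11)(3x+13k+13).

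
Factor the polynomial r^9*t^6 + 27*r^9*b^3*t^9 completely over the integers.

r^9*t^6*(3*b*t + 1)*(9*b^2*t^2 − 3*b*t + 1)

Factor out r^9*t^6 first: what remains is 27*b^3*t^3 + 1.
Recognize a sum of cubes with the parts 1 and 3*b*t.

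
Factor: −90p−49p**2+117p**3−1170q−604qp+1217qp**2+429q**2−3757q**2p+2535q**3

Group: 13q(195q**2−304qp+33q+117p**2−49p−90) + p(195q**2−304qp+33q+117p**2−49p−90); both groups contain (195q**2−304qp+33q+117p**2−49p−90), so (13q+p) is a factor with cofactor 195q**2−304qp+33q+117p**2−49p−90.
The cofactor groups again: 195q**2−304qp+33q+117p**2−49p−90 = 15q(13q−9p+10) + (−13p−9)(13q−9p+10); both groups contain (13q−9p+10), giving (15q−13p−9)(13q−9p+10).

(15q−13p−9)(13q−9p+10)(13q+p)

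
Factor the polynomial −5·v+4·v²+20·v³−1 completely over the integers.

(2·v+1)·(2·v−1)·(5·v+1)

Group as (20·v³−5·v) + (4·v²−1) = 5·v·(4·v²−1) + (4·v²−1).
Both groups share the factor (4·v²−1).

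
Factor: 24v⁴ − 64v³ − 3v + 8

Group as (24v⁴ − 3v) + (−64v³ + 8) = 3v(8v³ − 1) − 8(8v³ − 1).
Both groups share the factor (8v³ − 1).

(2v − 1)(3v − 8)(4v² + 2v + 1)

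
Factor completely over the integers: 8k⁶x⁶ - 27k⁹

Factor out k⁶ first: what remains is -27k³ + 8x⁶.
Recognize a difference of cubes with the parts 2x² and 3k.

-k⁶(3k - 2x²)(9k² + 6kx² + 4x⁴)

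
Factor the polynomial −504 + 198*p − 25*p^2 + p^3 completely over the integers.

Testing divisors of the constant over divisors of the leading coefficient, p = 12 is a root, giving the factor (p − 12) and quotient p^2 − 13*p + 42.
The remaining quadratic factors as (p − 7)(p − 6).

(p − 12)*(p − 6)*(p − 7)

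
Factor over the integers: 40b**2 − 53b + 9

Need a pair with product 40·9 = 360 and sum −53: that's −45 and −8.
Split the middle term: 40b**2 − 45b − 8b + 9 = 5b(8b − 9) − (8b − 9).

(5b − 1)(8b − 9)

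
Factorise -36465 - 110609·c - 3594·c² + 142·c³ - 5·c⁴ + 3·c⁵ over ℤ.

Among the possible rational roots, c = -11 is a root, so (c + 11) is a factor; dividing leaves 3·c⁴ - 38·c³ + 560·c² - 9754·c - 3315.
Next, c = 15 is a root, giving the factor (c - 15) and quotient 3·c³ + 7·c² + 665·c + 221.
Then c = -1/3 is a root, so (3·c + 1) is a factor; dividing leaves c² + 2·c + 221.
The quadratic c² + 2·c + 221 has discriminant -880 < 0 and is irreducible over ℤ.

(3·c + 1)·(c + 11)·(c - 15)·(c² + 2·c + 221)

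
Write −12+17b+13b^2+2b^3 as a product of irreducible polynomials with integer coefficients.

Trying the rational-root candidates, b = −3 is a root, so (b+3) is a factor; dividing leaves 2b^2+7b−4.
The remaining quadratic factors as (b+4)(2b−1).

(2b−1)(b+3)(b+4)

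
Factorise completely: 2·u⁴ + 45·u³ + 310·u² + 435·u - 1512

(2·u - 3)·(u + 7)·(u + 8)·(u + 9)

By the rational root theorem, u = -9 is a root, so (u + 9) divides it; the quotient is 2·u³ + 27·u² + 67·u - 168.
Then u = -7 is a root, so (u + 7) divides it; the quotient is 2·u² + 13·u - 24.
The remaining quadratic factors as (2·u - 3)(u + 8).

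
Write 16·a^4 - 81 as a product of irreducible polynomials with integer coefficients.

(2·a + 3)·(2·a - 3)·(4·a^2 + 9)

Write as (4·a^2)² − (9)², then factor 4·a^2 - 9 once more.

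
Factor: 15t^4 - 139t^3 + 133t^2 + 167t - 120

Testing divisors of the constant over divisors of the leading coefficient, t = 5/3 is a root, giving the factor (3t - 5) and quotient 5t^3 - 38t^2 - 19t + 24.
Next, t = 8 is a root, so (t - 8) divides it; the quotient is 5t^2 + 2t - 3.
The remaining quadratic factors as (5t - 3)(t + 1).

(3t - 5)(5t - 3)(t + 1)(t - 8)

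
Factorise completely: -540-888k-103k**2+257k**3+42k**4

Among the possible rational roots, k = -6 is a root, so (k+6) divides it; the quotient is 42k**3+5k**2-133k-90.
Continuing, k = -5/6 is a root, so (6k+5) divides it; the quotient is 7k**2-5k-18.
The remaining quadratic factors as (k-2)(7k+9).

(6k+5)(7k+9)(k+6)(k-2)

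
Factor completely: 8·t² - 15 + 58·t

(2·t + 15)·(4·t - 1)

Need a pair with product 8·(-15) = -120 and sum 58: that's 60 and -2.
Split the middle term: 8·t² + 60·t - 2·t - 15 = 4·t·(2·t + 15) - (2·t + 15).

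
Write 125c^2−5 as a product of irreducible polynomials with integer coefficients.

Factor out 5, leaving 25c^2−1, which is a difference of two squares.

5(5c+1)(5c−1)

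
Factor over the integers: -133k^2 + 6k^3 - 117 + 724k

Trying the rational-root candidates, k = 9 is a root, giving the factor (k - 9) and quotient 6k^2 - 79k + 13.
The remaining quadratic factors as (k - 13)(6k - 1).

(6k - 1)(k - 13)(k - 9)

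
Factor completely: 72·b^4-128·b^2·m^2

8·b^2·(3·b+4·m)·(3·b-4·m)

Every term has a factor of 8·b^2. Then 9·b^2-16·m^2 = (3·b)² − (4·m)².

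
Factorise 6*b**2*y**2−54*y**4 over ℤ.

6*y**2*(b+3*y)*(b−3*y)

Factor out 6*y**2, leaving b**2−9*y**2, which is a difference of two squares.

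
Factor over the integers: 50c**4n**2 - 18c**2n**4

Pull out the common factor 2c**2n**2; 25c**2 - 9n**2 is a difference of squares.

2c**2n**2(5c + 3n)(5c - 3n)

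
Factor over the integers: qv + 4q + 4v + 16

(q + 4)(v + 4)

Group as (qv + 4q) + (4v + 16) = q(v + 4) + 4(v + 4).
Both groups share the factor (v + 4).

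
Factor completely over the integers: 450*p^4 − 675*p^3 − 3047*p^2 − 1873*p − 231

By the rational root theorem, p = −3/5 is a root, giving the factor (5*p + 3) and quotient 90*p^3 − 189*p^2 − 496*p − 77.
Next, p = −1/6 is a root, so (6*p + 1) is a factor; dividing leaves 15*p^2 − 34*p − 77.
The remaining quadratic factors as (3*p − 11)(5*p + 7).

(3*p − 11)*(5*p + 3)*(5*p + 7)*(6*p + 1)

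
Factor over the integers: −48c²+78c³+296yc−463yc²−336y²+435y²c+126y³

Group: 3y(42y²−37yc+6c²) + (13c−8)(42y²−37yc+6c²); both groups contain (42y²−37yc+6c²), so (3y+13c−8) is a factor with cofactor 42y²−37yc+6c².
The cofactor groups again: 42y²−37yc+6c² = 14y(3y−2c) − 3c(3y−2c); both groups contain (3y−2c), giving (14y−3c)(3y−2c).

(3y−2c)(14y−3c)(3y+13c−8)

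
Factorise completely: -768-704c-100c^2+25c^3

Testing divisors of the constant over divisors of the leading coefficient, c = -12/5 is a root, so (5c+12) is a factor; dividing leaves 5c^2-32c-64.
The remaining quadratic factors as (c-8)(5c+8).

(5c+12)(5c+8)(c-8)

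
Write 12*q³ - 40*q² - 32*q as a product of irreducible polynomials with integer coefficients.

4*q*(3*q + 2)*(q - 4)

Pull out the common factor 4*q, then factor the remaining trinomial.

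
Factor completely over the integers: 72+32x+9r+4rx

Group as (4rx+9r) + (32x+72) = r(4x+9) + 8(4x+9).
Both groups share the factor (4x+9).

(4x+9)(r+8)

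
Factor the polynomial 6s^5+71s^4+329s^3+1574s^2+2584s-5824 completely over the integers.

Testing divisors of the constant over divisors of the leading coefficient, s = -8 is a root, so (s+8) is a factor; dividing leaves 6s^4+23s^3+145s^2+414s-728.
Next, s = -4 is a root, so (s+4) is a factor; dividing leaves 6s^3-s^2+149s-182.
Continuing, s = 7/6 is a root, so (6s-7) divides it; the quotient is s^2+s+26.
The quadratic s^2+s+26 has discriminant -103 < 0 and is irreducible over ℤ.

(6s-7)(s+4)(s+8)(s^2+s+26)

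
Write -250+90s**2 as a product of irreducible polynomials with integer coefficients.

10(3s+5)(3s-5)

Factor out 10, leaving 9s**2-25, which is a difference of two squares.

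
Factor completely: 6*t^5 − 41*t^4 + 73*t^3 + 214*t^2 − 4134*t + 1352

(2*t − 13)*(3*t − 1)*(t + 4)*(t^2 − 4*t + 26)

Trying the rational-root candidates, t = −4 is a root, giving the factor (t + 4) and quotient 6*t^4 − 65*t^3 + 333*t^2 − 1118*t + 338.
Then t = 13/2 is a root, so (2*t − 13) is a factor; dividing leaves 3*t^3 − 13*t^2 + 82*t − 26.
Continuing, t = 1/3 is a root, giving the factor (3*t − 1) and quotient t^2 − 4*t + 26.
The quadratic t^2 − 4*t + 26 has discriminant −88 < 0 and is irreducible over ℤ.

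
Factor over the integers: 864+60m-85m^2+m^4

Testing divisors of the constant over divisors of the leading coefficient, m = -9 is a root, so (m+9) is a factor; dividing leaves m^3-9m^2-4m+96.
Next, m = 8 is a root, so (m-8) is a factor; dividing leaves m^2-m-12.
The remaining quadratic factors as (m+3)(m-4).

(m+3)(m+9)(m-4)(m-8)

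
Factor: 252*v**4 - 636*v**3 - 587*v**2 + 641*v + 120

Trying the rational-root candidates, v = -1/6 is a root, so (6*v + 1) is a factor; dividing leaves 42*v**3 - 113*v**2 - 79*v + 120.
Continuing, v = 5/6 is a root, so (6*v - 5) is a factor; dividing leaves 7*v**2 - 13*v - 24.
The remaining quadratic factors as (v - 3)(7*v + 8).

(6*v + 1)*(6*v - 5)*(7*v + 8)*(v - 3)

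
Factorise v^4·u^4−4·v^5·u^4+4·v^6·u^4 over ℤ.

u^4·v^4·(2·v−1)^2

Pull out the common factor v^4·u^4, leaving 4·v^2−4·v+1.
Recognize a perfect-square trinomial with the parts 2·v and 1.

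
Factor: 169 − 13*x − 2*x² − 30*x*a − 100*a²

Group: −x*(2*x + 10*a − 13) + (−10*a − 13)*(2*x + 10*a − 13); both groups contain (2*x + 10*a − 13).

−(2*x + 10*a − 13)*(x + 10*a + 13)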